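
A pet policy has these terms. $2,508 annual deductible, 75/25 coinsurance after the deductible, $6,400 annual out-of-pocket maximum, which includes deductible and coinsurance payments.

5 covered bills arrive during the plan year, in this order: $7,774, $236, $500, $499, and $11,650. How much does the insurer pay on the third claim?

Claim 1 ($7,774): deductible takes $2,508, $5,266 remains; 25% of $5,266 = $1,316.50. Owner pays $3,824.50; OOP now $3,824.50. Insurer: $7,774 − $3,824.50 = $3,949.50.
Claim 2 ($236): 25% coinsurance on $236 = $59. Owner pays $59; OOP now $3,883.50. Plan pays $236 − $59 = $177.
Claim 3 ($500): 25% coinsurance on $500 = $125. Owner owes $125 (running OOP $4,008.50). Plan pays $500 − $125 = $375.

$375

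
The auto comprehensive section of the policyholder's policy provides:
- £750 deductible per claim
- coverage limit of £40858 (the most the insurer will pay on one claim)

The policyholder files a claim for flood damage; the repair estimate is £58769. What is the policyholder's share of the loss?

£17911

Less the £750 deductible: £58769 − £750 = £58019.
Since £58019 > £40858, the payout is capped at £40858.
Out of pocket: £58769 − £40858 = £17911.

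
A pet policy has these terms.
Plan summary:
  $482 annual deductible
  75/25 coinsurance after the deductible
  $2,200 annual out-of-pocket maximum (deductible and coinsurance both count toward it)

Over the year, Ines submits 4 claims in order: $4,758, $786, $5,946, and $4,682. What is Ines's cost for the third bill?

Bill 1, $4,758: $482 to deductible, leaving $4,276; owner's 25% is $1,069. Owner pays $1,551; OOP now $1,551.
Bill 2, $786: deductible met; 25% of $786 = $196.50. Owner owes $196.50 (running OOP $1,747.50).
Bill 3, $5,946: deductible already satisfied, so owner's share is 25% × $5,946 = $1,486.50. That would push OOP to $3,234, over the $2,200 cap, so owner pays $2,200 − $1,747.50 = $452.50.

$452.50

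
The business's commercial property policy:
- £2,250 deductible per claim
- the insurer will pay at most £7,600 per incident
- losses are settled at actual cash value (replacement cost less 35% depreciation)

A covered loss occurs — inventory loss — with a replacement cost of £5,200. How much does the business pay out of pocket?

£4,070

At 35% depreciation, ACV = £5,200 − £1,820 = £3,380.
Subtract the deductible: £3,380 − £2,250 = £1,130.
£1,130 ≤ £7,600, so the limit doesn't bind; insurer pays £1,130.
The business bears the rest of the original loss: £5,200 − £1,130 = £4,070.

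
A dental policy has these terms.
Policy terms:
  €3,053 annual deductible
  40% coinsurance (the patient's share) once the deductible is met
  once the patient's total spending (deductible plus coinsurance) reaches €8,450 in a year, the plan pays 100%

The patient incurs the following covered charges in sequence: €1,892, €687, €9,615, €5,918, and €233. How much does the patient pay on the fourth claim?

€1,740.60

Claim 1 (€1,892): all of it applies to the deductible. Patient owes €1,892 (running OOP €1,892).
Claim 2 (€687): entire amount goes to the deductible. Cost to patient: €687. OOP to date €2,579.
Claim 3 (€9,615): €474 finishes the deductible; €9,141 goes to coinsurance; 40% of €9,141 = €3,656.40. Patient pays €4,130.40; OOP now €6,709.40.
Claim 4 (€5,918): deductible already satisfied, so patient's share is 40% × €5,918 = €2,367.20. Adding that to €6,709.40 gives €9,076.60, past the €8,450 cap; patient pays only €8,450 − €6,709.40 = €1,740.60.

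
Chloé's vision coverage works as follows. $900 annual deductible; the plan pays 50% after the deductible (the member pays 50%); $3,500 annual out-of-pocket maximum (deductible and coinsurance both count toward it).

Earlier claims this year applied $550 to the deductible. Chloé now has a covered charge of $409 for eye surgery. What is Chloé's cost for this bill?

$379.50

Remaining deductible: $900 − $550 = $350.
After the $350 deductible portion, $409 − $350 = $59 is subject to coinsurance.
50% of $59 = $29.50 falls to the member.
That puts the member's cost at $350 + $29.50 = $379.50 before any cap.
Total out-of-pocket so far would be $550 + $379.50 = $929.50, below the $3,500 cap — no reduction.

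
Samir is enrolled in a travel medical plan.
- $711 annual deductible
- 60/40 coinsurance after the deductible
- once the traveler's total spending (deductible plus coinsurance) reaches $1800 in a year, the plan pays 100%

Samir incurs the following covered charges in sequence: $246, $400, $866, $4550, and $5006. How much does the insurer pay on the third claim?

Claim 1 ($246): all of it applies to the deductible. Traveler pays $246; OOP now $246. Plan pays $246 − $246 = $0.
Claim 2 ($400): all of it applies to the deductible. Traveler owes $400 (running OOP $646). Plan pays $400 − $400 = $0.
Claim 3 ($866): deductible takes $65, $801 remains; coinsurance $801 × 40% = $320.40. Traveler pays $385.40; OOP now $1031.40. Insurer: $866 − $385.40 = $480.60.

$480.60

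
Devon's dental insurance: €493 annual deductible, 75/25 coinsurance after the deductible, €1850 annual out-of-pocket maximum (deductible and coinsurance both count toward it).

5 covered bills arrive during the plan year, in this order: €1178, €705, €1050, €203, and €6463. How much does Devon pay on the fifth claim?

Claim 1 (€1178): €493 to deductible, leaving €685; 25% of €685 = €171.25. Cost to patient: €664.25. OOP to date €664.25.
Claim 2 (€705): deductible met; 25% of €705 = €176.25. Patient pays €176.25; OOP now €840.50.
Claim 3 (€1050): deductible met; 25% of €1050 = €262.50. Patient owes €262.50 (running OOP €1103).
Claim 4 (€203): deductible already satisfied, so patient's share is 25% × €203 = €50.75. Patient pays €50.75; OOP now €1153.75.
Claim 5 (€6463): deductible already satisfied, so patient's share is 25% × €6463 = €1615.75. OOP would hit €2769.50 > €1850, so the cap limits the patient to €1850 − €1153.75 = €696.25.

€696.25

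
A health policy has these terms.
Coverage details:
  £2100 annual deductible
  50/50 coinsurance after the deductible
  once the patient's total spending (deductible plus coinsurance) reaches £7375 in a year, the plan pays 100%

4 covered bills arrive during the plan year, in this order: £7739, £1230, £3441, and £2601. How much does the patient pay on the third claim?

#1 (£7739): £2100 to deductible, leaving £5639; coinsurance £5639 × 50% = £2819.50. Patient pays £4919.50; OOP now £4919.50.
#2 (£1230): deductible met; 50% of £1230 = £615. Patient pays £615; OOP now £5534.50.
#3 (£3441): deductible already satisfied, so patient's share is 50% × £3441 = £1720.50. Cost to patient: £1720.50. OOP to date £7255.

£1720.50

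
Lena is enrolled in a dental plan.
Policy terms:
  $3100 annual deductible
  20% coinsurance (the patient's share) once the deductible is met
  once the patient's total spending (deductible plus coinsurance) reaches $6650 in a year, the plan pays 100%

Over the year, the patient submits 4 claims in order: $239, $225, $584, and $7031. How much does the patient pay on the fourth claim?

#1 ($239): all of it applies to the deductible. Patient pays $239; OOP now $239.
#2 ($225): entire amount goes to the deductible. Patient pays $225; OOP now $464.
#3 ($584): fully absorbed by the deductible. Patient pays $584; OOP now $1048.
#4 ($7031): $2052 to deductible, leaving $4979; patient's 20% is $995.80. Cost to patient: $3047.80. OOP to date $4095.80.

$3047.80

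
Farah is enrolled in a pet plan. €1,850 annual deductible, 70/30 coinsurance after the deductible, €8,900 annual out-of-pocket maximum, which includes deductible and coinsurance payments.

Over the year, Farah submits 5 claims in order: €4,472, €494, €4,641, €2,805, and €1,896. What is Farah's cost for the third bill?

#1 (€4,472): €1,850 to deductible, leaving €2,622; 30% of €2,622 = €786.60. Owner pays €2,636.60; OOP now €2,636.60.
#2 (€494): 30% coinsurance on €494 = €148.20. Cost to owner: €148.20. OOP to date €2,784.80.
#3 (€4,641): deductible met; 30% of €4,641 = €1,392.30. Cost to owner: €1,392.30. OOP to date €4,177.10.

€1,392.30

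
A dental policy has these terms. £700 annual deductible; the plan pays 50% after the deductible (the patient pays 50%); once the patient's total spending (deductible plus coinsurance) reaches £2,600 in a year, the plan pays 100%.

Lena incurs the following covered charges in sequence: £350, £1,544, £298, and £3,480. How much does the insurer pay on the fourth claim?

Claim 1 (£350): all of it applies to the deductible. Cost to patient: £350. OOP to date £350. Insurer: £350 − £350 = £0.
Claim 2 (£1,544): £350 to deductible, leaving £1,194; patient's 50% is £597. Patient pays £947; OOP now £1,297. Insurer: £1,544 − £947 = £597.
Claim 3 (£298): deductible already satisfied, so patient's share is 50% × £298 = £149. Cost to patient: £149. OOP to date £1,446. Plan pays £298 − £149 = £149.
Claim 4 (£3,480): deductible already satisfied, so patient's share is 50% × £3,480 = £1,740. Adding that to £1,446 gives £3,186, past the £2,600 cap; patient pays only £2,600 − £1,446 = £1,154. Plan pays £3,480 − £1,154 = £2,326.

£2,326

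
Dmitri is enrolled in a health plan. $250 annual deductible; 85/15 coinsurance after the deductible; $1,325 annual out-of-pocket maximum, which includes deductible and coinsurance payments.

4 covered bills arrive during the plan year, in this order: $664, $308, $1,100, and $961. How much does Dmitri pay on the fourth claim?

Claim 1 ($664): deductible takes $250, $414 remains; coinsurance $414 × 15% = $62.10. Cost to patient: $312.10. OOP to date $312.10.
Claim 2 ($308): deductible met; 15% of $308 = $46.20. Patient pays $46.20; OOP now $358.30.
Claim 3 ($1,100): 15% coinsurance on $1,100 = $165. Cost to patient: $165. OOP to date $523.30.
Claim 4 ($961): deductible already satisfied, so patient's share is 15% × $961 = $144.15. Patient owes $144.15 (running OOP $667.45).

$144.15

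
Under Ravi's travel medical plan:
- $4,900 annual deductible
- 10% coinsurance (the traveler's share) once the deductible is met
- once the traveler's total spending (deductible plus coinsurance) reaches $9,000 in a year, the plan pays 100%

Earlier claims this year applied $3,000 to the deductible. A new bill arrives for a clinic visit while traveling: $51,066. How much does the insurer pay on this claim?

$45,066

$3,000 of the $4,900 deductible is already met, leaving $1,900.
That leaves $51,066 − $1,900 = $49,166 for coinsurance.
Coinsurance: $49,166 × 10% = $4,916.60.
Traveler responsibility before any cap: $1,900 + $4,916.60 = $6,816.60.
Year-to-date out-of-pocket would reach $3,000 + $6,816.60 = $9,816.60, above the $9,000 maximum, so the traveler pays only $9,000 − $3,000 = $6,000.
The plan picks up $51,066 − $6,000 = $45,066.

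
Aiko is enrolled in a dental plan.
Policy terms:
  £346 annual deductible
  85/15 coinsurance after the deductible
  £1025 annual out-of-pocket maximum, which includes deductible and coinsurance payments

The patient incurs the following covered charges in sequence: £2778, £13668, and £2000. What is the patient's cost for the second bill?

Bill 1, £2778: £346 finishes the deductible; £2432 goes to coinsurance; 15% of £2432 = £364.80. Patient owes £710.80 (running OOP £710.80).
Bill 2, £13668: deductible met; 15% of £13668 = £2050.20. Adding that to £710.80 gives £2761, past the £1025 cap; patient pays only £1025 − £710.80 = £314.20.

£314.20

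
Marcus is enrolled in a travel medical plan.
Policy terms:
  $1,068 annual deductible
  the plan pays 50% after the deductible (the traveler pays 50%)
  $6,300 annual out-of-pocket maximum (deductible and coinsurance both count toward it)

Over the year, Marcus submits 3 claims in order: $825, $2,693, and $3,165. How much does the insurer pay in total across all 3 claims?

Bill 1, $825: all of it applies to the deductible. Traveler owes $825 (running OOP $825). Insurer: $825 − $825 = $0.
Bill 2, $2,693: deductible takes $243, $2,450 remains; traveler's 50% is $1,225. Traveler owes $1,468 (running OOP $2,293). Plan pays $2,693 − $1,468 = $1,225.
Bill 3, $3,165: deductible already satisfied, so traveler's share is 50% × $3,165 = $1,582.50. Cost to traveler: $1,582.50. OOP to date $3,875.50. Insurer: $3,165 − $1,582.50 = $1,582.50.
Insurer total: $0 + $1,225 + $1,582.50 = $2,807.50.

$2,807.50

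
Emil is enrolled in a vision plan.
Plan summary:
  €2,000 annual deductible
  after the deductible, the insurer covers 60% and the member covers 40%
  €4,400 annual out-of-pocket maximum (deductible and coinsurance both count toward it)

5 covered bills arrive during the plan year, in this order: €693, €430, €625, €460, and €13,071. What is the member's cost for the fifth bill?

€2,316.80

#1 (€693): fully absorbed by the deductible. Member pays €693; OOP now €693.
#2 (€430): entire amount goes to the deductible. Member pays €430; OOP now €1,123.
#3 (€625): all of it applies to the deductible. Member pays €625; OOP now €1,748.
#4 (€460): €252 to deductible, leaving €208; coinsurance €208 × 40% = €83.20. Member owes €335.20 (running OOP €2,083.20).
#5 (€13,071): 40% coinsurance on €13,071 = €5,228.40. That would push OOP to €7,311.60, over the €4,400 cap, so member pays €4,400 − €2,083.20 = €2,316.80.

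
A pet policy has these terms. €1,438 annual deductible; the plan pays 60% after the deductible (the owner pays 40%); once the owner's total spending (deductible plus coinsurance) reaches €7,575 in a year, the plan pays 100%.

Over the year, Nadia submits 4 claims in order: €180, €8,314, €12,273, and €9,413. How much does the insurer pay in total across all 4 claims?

€22,605

Claim 1 — €180: fully absorbed by the deductible. Cost to owner: €180. OOP to date €180. Plan pays €180 − €180 = €0.
Claim 2 — €8,314: €1,258 finishes the deductible; €7,056 goes to coinsurance; coinsurance €7,056 × 40% = €2,822.40. Owner owes €4,080.40 (running OOP €4,260.40). Insurer: €8,314 − €4,080.40 = €4,233.60.
Claim 3 — €12,273: 40% coinsurance on €12,273 = €4,909.20. That would push OOP to €9,169.60, over the €7,575 cap, so owner pays €7,575 − €4,260.40 = €3,314.60. Plan pays €12,273 − €3,314.60 = €8,958.40.
Claim 4 — €9,413: deductible met; 40% of €9,413 = €3,765.20. That would push OOP to €11,340.20, over the €7,575 cap, so owner pays €7,575 − €7,575 = €0. Plan pays €9,413 − €0 = €9,413.
Insurer total = bills − owner's total = €30,180 − €7,575 = €22,605.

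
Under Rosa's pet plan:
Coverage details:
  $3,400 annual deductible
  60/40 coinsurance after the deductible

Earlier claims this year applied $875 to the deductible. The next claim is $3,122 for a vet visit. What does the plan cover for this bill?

$358.20

$875 of the $3,400 deductible is already met, leaving $2,525.
The remaining $597 (= $3,122 − $2,525) moves to coinsurance.
Owner's 40% share of $597 is $238.80.
Owner responsibility: $2,525 + $238.80 = $2,763.80.
The insurer covers the remainder: $3,122 − $2,763.80 = $358.20.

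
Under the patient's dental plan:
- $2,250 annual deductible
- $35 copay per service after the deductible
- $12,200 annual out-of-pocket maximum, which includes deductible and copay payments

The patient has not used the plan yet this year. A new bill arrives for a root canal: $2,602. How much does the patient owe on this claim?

Deductible not yet touched, so the first $2,250 of the bill goes to the deductible.
The remaining $352 (= $2,602 − $2,250) moves to the copay.
Copay on this service: $35.
That puts the patient's cost at $2,250 + $35 = $2,285 before any cap.
Cumulative spending $0 + $2,285 = $2,285 stays under the $12,200 maximum.

$2,285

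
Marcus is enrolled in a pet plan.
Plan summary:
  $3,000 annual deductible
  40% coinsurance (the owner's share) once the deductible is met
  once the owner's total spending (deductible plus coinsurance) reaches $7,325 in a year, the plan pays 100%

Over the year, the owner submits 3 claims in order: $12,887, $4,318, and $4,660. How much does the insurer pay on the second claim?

Bill 1, $12,887: $3,000 finishes the deductible; $9,887 goes to coinsurance; coinsurance $9,887 × 40% = $3,954.80. Owner owes $6,954.80 (running OOP $6,954.80). Insurer: $12,887 − $6,954.80 = $5,932.20.
Bill 2, $4,318: deductible already satisfied, so owner's share is 40% × $4,318 = $1,727.20. That would push OOP to $8,682, over the $7,325 cap, so owner pays $7,325 − $6,954.80 = $370.20. Insurer: $4,318 − $370.20 = $3,947.80.

$3,947.80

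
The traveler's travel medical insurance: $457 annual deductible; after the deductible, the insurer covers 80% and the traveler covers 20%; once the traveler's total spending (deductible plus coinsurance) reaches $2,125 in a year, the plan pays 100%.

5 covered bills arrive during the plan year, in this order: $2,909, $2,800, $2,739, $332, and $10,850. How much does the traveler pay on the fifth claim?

Claim 1 — $2,909: deductible takes $457, $2,452 remains; traveler's 20% is $490.40. Traveler owes $947.40 (running OOP $947.40).
Claim 2 — $2,800: 20% coinsurance on $2,800 = $560. Traveler owes $560 (running OOP $1,507.40).
Claim 3 — $2,739: 20% coinsurance on $2,739 = $547.80. Cost to traveler: $547.80. OOP to date $2,055.20.
Claim 4 — $332: deductible already satisfied, so traveler's share is 20% × $332 = $66.40. Cost to traveler: $66.40. OOP to date $2,121.60.
Claim 5 — $10,850: deductible already satisfied, so traveler's share is 20% × $10,850 = $2,170. Adding that to $2,121.60 gives $4,291.60, past the $2,125 cap; traveler pays only $2,125 − $2,121.60 = $3.40.

$3.40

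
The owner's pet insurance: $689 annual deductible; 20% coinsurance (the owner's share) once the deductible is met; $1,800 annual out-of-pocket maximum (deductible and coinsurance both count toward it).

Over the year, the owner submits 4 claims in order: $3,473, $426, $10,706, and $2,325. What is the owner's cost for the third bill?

#1 ($3,473): deductible takes $689, $2,784 remains; coinsurance $2,784 × 20% = $556.80. Cost to owner: $1,245.80. OOP to date $1,245.80.
#2 ($426): 20% coinsurance on $426 = $85.20. Cost to owner: $85.20. OOP to date $1,331.
#3 ($10,706): deductible already satisfied, so owner's share is 20% × $10,706 = $2,141.20. Adding that to $1,331 gives $3,472.20, past the $1,800 cap; owner pays only $1,800 − $1,331 = $469.

$469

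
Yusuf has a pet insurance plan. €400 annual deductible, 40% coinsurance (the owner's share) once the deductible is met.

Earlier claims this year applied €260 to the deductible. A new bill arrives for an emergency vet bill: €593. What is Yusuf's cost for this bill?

€321.20

Remaining deductible: €400 − €260 = €140.
That leaves €593 − €140 = €453 for coinsurance.
Coinsurance: €453 × 40% = €181.20.
So the owner owes €140 + €181.20 = €321.20.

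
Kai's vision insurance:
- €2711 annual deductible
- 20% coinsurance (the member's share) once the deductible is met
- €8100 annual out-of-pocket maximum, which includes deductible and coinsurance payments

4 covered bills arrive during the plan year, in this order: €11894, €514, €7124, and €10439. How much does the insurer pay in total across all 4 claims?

Claim 1 (€11894): deductible takes €2711, €9183 remains; member's 20% is €1836.60. Cost to member: €4547.60. OOP to date €4547.60. Plan pays €11894 − €4547.60 = €7346.40.
Claim 2 (€514): 20% coinsurance on €514 = €102.80. Member owes €102.80 (running OOP €4650.40). Insurer: €514 − €102.80 = €411.20.
Claim 3 (€7124): deductible already satisfied, so member's share is 20% × €7124 = €1424.80. Member pays €1424.80; OOP now €6075.20. Plan pays €7124 − €1424.80 = €5699.20.
Claim 4 (€10439): deductible met; 20% of €10439 = €2087.80. OOP would hit €8163 > €8100, so the cap limits the member to €8100 − €6075.20 = €2024.80. Plan pays €10439 − €2024.80 = €8414.20.
Insurer total = bills − member's total = €29971 − €8100 = €21871.

€21871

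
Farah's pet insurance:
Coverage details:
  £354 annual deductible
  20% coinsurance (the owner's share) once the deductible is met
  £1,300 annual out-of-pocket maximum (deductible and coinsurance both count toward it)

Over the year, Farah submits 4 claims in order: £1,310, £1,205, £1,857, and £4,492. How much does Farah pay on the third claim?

£371.40

Claim 1 (£1,310): £354 to deductible, leaving £956; 20% of £956 = £191.20. Cost to owner: £545.20. OOP to date £545.20.
Claim 2 (£1,205): 20% coinsurance on £1,205 = £241. Owner owes £241 (running OOP £786.20).
Claim 3 (£1,857): deductible met; 20% of £1,857 = £371.40. Owner pays £371.40; OOP now £1,157.60.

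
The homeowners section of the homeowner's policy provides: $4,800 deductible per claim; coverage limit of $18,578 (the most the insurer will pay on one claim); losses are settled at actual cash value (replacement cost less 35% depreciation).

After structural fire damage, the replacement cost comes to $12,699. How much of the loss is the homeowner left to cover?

$9,244.65

Depreciate 35%: the covered value is $12,699 × 0.65 = $8,254.35.
Less the $4,800 deductible: $8,254.35 − $4,800 = $3,454.35.
That's under the $18,578 cap, so the insurer reimburses the full $3,454.35.
Homeowner's share is the uncovered remainder: $12,699 − $3,454.35 = $9,244.65.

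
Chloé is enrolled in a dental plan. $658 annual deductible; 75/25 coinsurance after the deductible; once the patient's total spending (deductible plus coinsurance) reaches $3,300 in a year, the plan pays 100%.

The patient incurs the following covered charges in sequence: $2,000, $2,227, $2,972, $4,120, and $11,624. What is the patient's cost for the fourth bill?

$1,006.75

Claim 1 ($2,000): $658 to deductible, leaving $1,342; coinsurance $1,342 × 25% = $335.50. Patient pays $993.50; OOP now $993.50.
Claim 2 ($2,227): 25% coinsurance on $2,227 = $556.75. Patient pays $556.75; OOP now $1,550.25.
Claim 3 ($2,972): deductible already satisfied, so patient's share is 25% × $2,972 = $743. Patient owes $743 (running OOP $2,293.25).
Claim 4 ($4,120): deductible already satisfied, so patient's share is 25% × $4,120 = $1,030. That would push OOP to $3,323.25, over the $3,300 cap, so patient pays $3,300 − $2,293.25 = $1,006.75.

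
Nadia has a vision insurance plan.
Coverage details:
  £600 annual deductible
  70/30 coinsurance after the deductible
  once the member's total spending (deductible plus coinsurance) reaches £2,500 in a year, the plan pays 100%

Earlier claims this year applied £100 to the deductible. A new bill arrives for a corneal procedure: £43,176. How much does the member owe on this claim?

Remaining deductible: £600 − £100 = £500.
That leaves £43,176 − £500 = £42,676 for coinsurance.
30% of £42,676 = £12,802.80 falls to the member.
So the member owes £500 + £12,802.80 = £13,302.80 before any cap.
Year-to-date out-of-pocket would reach £100 + £13,302.80 = £13,402.80, above the £2,500 maximum, so the member pays only £2,500 − £100 = £2,400.

£2,400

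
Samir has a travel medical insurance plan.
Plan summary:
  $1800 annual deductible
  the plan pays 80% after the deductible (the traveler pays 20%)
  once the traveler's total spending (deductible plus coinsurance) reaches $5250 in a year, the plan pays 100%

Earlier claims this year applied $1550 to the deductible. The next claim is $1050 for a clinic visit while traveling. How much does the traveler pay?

$1550 of the $1800 deductible is already met, leaving $250.
The remaining $800 (= $1050 − $250) moves to coinsurance.
Coinsurance: $800 × 20% = $160.
Traveler responsibility before any cap: $250 + $160 = $410.
Year-to-date out-of-pocket becomes $1550 + $410 = $1960, still under the $5250 maximum, so no cap applies.

$410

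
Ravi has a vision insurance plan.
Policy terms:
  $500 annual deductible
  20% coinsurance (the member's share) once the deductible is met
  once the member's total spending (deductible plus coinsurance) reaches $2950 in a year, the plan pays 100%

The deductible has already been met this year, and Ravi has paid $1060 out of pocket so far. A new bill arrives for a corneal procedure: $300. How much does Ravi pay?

The deductible is already satisfied, so the full bill goes to coinsurance.
Coinsurance: $300 × 20% = $60.
Total out-of-pocket so far would be $1060 + $60 = $1120, below the $2950 cap — no reduction.

$60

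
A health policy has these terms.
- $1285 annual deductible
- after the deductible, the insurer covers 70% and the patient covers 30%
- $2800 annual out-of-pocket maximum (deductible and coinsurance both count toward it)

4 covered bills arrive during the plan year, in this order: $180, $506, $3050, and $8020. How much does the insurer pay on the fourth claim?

$7240.30

Claim 1 — $180: all of it applies to the deductible. Patient pays $180; OOP now $180. Plan pays $180 − $180 = $0.
Claim 2 — $506: fully absorbed by the deductible. Patient owes $506 (running OOP $686). Plan pays $506 − $506 = $0.
Claim 3 — $3050: $599 finishes the deductible; $2451 goes to coinsurance; 30% of $2451 = $735.30. Patient owes $1334.30 (running OOP $2020.30). Plan pays $3050 − $1334.30 = $1715.70.
Claim 4 — $8020: 30% coinsurance on $8020 = $2406. Adding that to $2020.30 gives $4426.30, past the $2800 cap; patient pays only $2800 − $2020.30 = $779.70. Insurer: $8020 − $779.70 = $7240.30.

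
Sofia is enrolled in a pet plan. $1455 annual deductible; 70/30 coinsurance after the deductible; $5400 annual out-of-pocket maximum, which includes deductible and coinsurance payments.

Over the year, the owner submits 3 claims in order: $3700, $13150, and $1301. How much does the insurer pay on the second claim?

Bill 1, $3700: deductible takes $1455, $2245 remains; coinsurance $2245 × 30% = $673.50. Owner owes $2128.50 (running OOP $2128.50). Insurer: $3700 − $2128.50 = $1571.50.
Bill 2, $13150: deductible met; 30% of $13150 = $3945. That would push OOP to $6073.50, over the $5400 cap, so owner pays $5400 − $2128.50 = $3271.50. Plan pays $13150 − $3271.50 = $9878.50.

$9878.50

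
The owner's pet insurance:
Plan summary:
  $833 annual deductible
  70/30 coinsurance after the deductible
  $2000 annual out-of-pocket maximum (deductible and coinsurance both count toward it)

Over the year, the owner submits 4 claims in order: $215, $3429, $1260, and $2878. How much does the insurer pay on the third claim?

$936.30

Claim 1 ($215): fully absorbed by the deductible. Cost to owner: $215. OOP to date $215. Plan pays $215 − $215 = $0.
Claim 2 ($3429): deductible takes $618, $2811 remains; coinsurance $2811 × 30% = $843.30. Owner owes $1461.30 (running OOP $1676.30). Plan pays $3429 − $1461.30 = $1967.70.
Claim 3 ($1260): deductible already satisfied, so owner's share is 30% × $1260 = $378. That would push OOP to $2054.30, over the $2000 cap, so owner pays $2000 − $1676.30 = $323.70. Insurer: $1260 − $323.70 = $936.30.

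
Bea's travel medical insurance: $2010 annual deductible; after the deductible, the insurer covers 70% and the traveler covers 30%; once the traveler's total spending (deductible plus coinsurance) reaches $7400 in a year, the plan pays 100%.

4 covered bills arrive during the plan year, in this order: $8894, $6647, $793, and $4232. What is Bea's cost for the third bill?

$237.90

Claim 1 — $8894: $2010 finishes the deductible; $6884 goes to coinsurance; traveler's 30% is $2065.20. Traveler owes $4075.20 (running OOP $4075.20).
Claim 2 — $6647: deductible met; 30% of $6647 = $1994.10. Traveler pays $1994.10; OOP now $6069.30.
Claim 3 — $793: 30% coinsurance on $793 = $237.90. Traveler pays $237.90; OOP now $6307.20.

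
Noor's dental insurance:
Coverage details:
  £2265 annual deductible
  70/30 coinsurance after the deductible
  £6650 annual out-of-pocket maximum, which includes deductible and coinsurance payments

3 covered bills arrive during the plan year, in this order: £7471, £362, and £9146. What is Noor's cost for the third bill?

£2714.60

Claim 1 — £7471: £2265 to deductible, leaving £5206; coinsurance £5206 × 30% = £1561.80. Patient owes £3826.80 (running OOP £3826.80).
Claim 2 — £362: deductible already satisfied, so patient's share is 30% × £362 = £108.60. Patient owes £108.60 (running OOP £3935.40).
Claim 3 — £9146: deductible met; 30% of £9146 = £2743.80. OOP would hit £6679.20 > £6650, so the cap limits the patient to £6650 − £3935.40 = £2714.60.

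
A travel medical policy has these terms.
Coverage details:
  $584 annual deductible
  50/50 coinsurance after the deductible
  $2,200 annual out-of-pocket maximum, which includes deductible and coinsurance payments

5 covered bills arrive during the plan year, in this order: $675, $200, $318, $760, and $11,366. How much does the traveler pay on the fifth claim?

Claim 1 ($675): $584 to deductible, leaving $91; coinsurance $91 × 50% = $45.50. Cost to traveler: $629.50. OOP to date $629.50.
Claim 2 ($200): 50% coinsurance on $200 = $100. Cost to traveler: $100. OOP to date $729.50.
Claim 3 ($318): 50% coinsurance on $318 = $159. Cost to traveler: $159. OOP to date $888.50.
Claim 4 ($760): 50% coinsurance on $760 = $380. Traveler owes $380 (running OOP $1,268.50).
Claim 5 ($11,366): deductible met; 50% of $11,366 = $5,683. Adding that to $1,268.50 gives $6,951.50, past the $2,200 cap; traveler pays only $2,200 − $1,268.50 = $931.50.

$931.50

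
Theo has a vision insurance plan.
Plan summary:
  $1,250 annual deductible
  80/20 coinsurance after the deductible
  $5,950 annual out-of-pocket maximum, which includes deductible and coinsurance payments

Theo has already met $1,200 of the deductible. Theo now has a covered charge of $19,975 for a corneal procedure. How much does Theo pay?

$4,035

Deductible still to meet: $1,250 − $1,200 = $50.
After the $50 deductible portion, $19,975 − $50 = $19,925 is subject to coinsurance.
20% of $19,925 = $3,985 falls to the member.
Member responsibility before any cap: $50 + $3,985 = $4,035.
Total out-of-pocket so far would be $1,200 + $4,035 = $5,235, below the $5,950 cap — no reduction.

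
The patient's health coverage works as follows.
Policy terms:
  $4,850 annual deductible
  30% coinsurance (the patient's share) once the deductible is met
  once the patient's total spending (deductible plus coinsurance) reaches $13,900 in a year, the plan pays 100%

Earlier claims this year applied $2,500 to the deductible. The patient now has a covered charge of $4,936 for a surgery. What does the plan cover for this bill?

$2,500 of the $4,850 deductible is already met, leaving $2,350.
That leaves $4,936 − $2,350 = $2,586 for coinsurance.
Patient's 30% share of $2,586 is $775.80.
That puts the patient's cost at $2,350 + $775.80 = $3,125.80 before any cap.
Cumulative spending $2,500 + $3,125.80 = $5,625.80 stays under the $13,900 maximum.
Insurer pays the balance: $4,936 − $3,125.80 = $1,810.20.

$1,810.20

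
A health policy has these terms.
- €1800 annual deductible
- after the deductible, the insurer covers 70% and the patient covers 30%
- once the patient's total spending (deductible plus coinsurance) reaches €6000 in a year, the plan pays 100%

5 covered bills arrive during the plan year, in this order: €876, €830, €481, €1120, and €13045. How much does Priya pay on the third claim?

Claim 1 (€876): entire amount goes to the deductible. Patient pays €876; OOP now €876.
Claim 2 (€830): fully absorbed by the deductible. Patient pays €830; OOP now €1706.
Claim 3 (€481): €94 to deductible, leaving €387; 30% of €387 = €116.10. Cost to patient: €210.10. OOP to date €1916.10.

€210.10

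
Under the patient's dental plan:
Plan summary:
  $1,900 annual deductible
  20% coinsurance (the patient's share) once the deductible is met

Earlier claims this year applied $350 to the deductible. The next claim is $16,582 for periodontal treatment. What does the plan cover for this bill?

$12,025.60

Remaining deductible: $1,900 − $350 = $1,550.
The remaining $15,032 (= $16,582 − $1,550) moves to coinsurance.
Patient's 20% share of $15,032 is $3,006.40.
That puts the patient's cost at $1,550 + $3,006.40 = $4,556.40.
Insurer pays the balance: $16,582 − $4,556.40 = $12,025.60.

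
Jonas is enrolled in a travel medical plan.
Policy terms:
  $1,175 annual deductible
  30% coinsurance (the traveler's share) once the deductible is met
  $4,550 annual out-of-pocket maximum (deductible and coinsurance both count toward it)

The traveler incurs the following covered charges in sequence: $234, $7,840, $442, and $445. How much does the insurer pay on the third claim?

$309.40

#1 ($234): fully absorbed by the deductible. Cost to traveler: $234. OOP to date $234. Plan pays $234 − $234 = $0.
#2 ($7,840): $941 to deductible, leaving $6,899; 30% of $6,899 = $2,069.70. Traveler pays $3,010.70; OOP now $3,244.70. Plan pays $7,840 − $3,010.70 = $4,829.30.
#3 ($442): deductible met; 30% of $442 = $132.60. Traveler owes $132.60 (running OOP $3,377.30). Plan pays $442 − $132.60 = $309.40.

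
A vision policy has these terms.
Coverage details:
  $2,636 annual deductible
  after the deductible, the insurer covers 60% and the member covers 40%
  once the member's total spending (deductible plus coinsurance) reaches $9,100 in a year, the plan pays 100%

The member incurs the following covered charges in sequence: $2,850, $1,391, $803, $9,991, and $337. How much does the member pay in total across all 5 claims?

#1 ($2,850): $2,636 to deductible, leaving $214; member's 40% is $85.60. Member owes $2,721.60 (running OOP $2,721.60).
#2 ($1,391): 40% coinsurance on $1,391 = $556.40. Member pays $556.40; OOP now $3,278.
#3 ($803): deductible met; 40% of $803 = $321.20. Cost to member: $321.20. OOP to date $3,599.20.
#4 ($9,991): deductible already satisfied, so member's share is 40% × $9,991 = $3,996.40. Cost to member: $3,996.40. OOP to date $7,595.60.
#5 ($337): deductible met; 40% of $337 = $134.80. Cost to member: $134.80. OOP to date $7,730.40.
Summing the member's payments: $2,721.60 + $556.40 + $321.20 + $3,996.40 + $134.80 = $7,730.40.

$7,730.40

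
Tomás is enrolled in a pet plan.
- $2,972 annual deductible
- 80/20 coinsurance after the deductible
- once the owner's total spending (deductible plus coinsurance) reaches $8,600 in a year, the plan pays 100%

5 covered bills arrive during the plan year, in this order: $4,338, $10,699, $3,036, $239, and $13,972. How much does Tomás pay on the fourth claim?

#1 ($4,338): $2,972 finishes the deductible; $1,366 goes to coinsurance; 20% of $1,366 = $273.20. Owner owes $3,245.20 (running OOP $3,245.20).
#2 ($10,699): deductible already satisfied, so owner's share is 20% × $10,699 = $2,139.80. Owner pays $2,139.80; OOP now $5,385.
#3 ($3,036): deductible already satisfied, so owner's share is 20% × $3,036 = $607.20. Cost to owner: $607.20. OOP to date $5,992.20.
#4 ($239): 20% coinsurance on $239 = $47.80. Cost to owner: $47.80. OOP to date $6,040.

$47.80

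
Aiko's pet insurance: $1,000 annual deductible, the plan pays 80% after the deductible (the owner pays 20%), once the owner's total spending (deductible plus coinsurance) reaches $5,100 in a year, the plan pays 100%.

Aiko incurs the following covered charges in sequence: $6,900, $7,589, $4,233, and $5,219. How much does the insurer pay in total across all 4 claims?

$18,841

Claim 1 ($6,900): $1,000 finishes the deductible; $5,900 goes to coinsurance; owner's 20% is $1,180. Cost to owner: $2,180. OOP to date $2,180. Insurer: $6,900 − $2,180 = $4,720.
Claim 2 ($7,589): deductible already satisfied, so owner's share is 20% × $7,589 = $1,517.80. Owner owes $1,517.80 (running OOP $3,697.80). Insurer: $7,589 − $1,517.80 = $6,071.20.
Claim 3 ($4,233): deductible already satisfied, so owner's share is 20% × $4,233 = $846.60. Owner pays $846.60; OOP now $4,544.40. Insurer: $4,233 − $846.60 = $3,386.40.
Claim 4 ($5,219): 20% coinsurance on $5,219 = $1,043.80. That would push OOP to $5,588.20, over the $5,100 cap, so owner pays $5,100 − $4,544.40 = $555.60. Plan pays $5,219 − $555.60 = $4,663.40.
Insurer total = bills − owner's total = $23,941 − $5,100 = $18,841.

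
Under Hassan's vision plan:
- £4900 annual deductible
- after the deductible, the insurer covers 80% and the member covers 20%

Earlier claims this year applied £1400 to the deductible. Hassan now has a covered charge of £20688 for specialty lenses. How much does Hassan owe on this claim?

£6937.60

Deductible still to meet: £4900 − £1400 = £3500.
That leaves £20688 − £3500 = £17188 for coinsurance.
Member's 20% share of £17188 is £3437.60.
Member responsibility: £3500 + £3437.60 = £6937.60.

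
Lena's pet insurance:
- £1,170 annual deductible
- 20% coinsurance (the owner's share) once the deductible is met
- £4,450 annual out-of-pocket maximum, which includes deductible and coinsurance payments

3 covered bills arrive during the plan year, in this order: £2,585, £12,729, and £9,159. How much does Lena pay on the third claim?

Claim 1 — £2,585: £1,170 finishes the deductible; £1,415 goes to coinsurance; owner's 20% is £283. Owner owes £1,453 (running OOP £1,453).
Claim 2 — £12,729: deductible met; 20% of £12,729 = £2,545.80. Cost to owner: £2,545.80. OOP to date £3,998.80.
Claim 3 — £9,159: deductible already satisfied, so owner's share is 20% × £9,159 = £1,831.80. OOP would hit £5,830.60 > £4,450, so the cap limits the owner to £4,450 − £3,998.80 = £451.20.

£451.20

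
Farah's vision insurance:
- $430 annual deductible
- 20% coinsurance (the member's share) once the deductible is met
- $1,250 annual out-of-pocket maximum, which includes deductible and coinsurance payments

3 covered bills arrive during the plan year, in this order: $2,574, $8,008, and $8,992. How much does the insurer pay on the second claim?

$7,616.80

#1 ($2,574): $430 to deductible, leaving $2,144; member's 20% is $428.80. Member pays $858.80; OOP now $858.80. Plan pays $2,574 − $858.80 = $1,715.20.
#2 ($8,008): deductible met; 20% of $8,008 = $1,601.60. OOP would hit $2,460.40 > $1,250, so the cap limits the member to $1,250 − $858.80 = $391.20. Plan pays $8,008 − $391.20 = $7,616.80.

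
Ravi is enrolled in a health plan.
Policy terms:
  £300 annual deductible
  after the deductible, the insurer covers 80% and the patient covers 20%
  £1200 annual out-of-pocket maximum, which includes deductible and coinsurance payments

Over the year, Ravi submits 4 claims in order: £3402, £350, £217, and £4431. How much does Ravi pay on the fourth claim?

Claim 1 — £3402: £300 to deductible, leaving £3102; coinsurance £3102 × 20% = £620.40. Cost to patient: £920.40. OOP to date £920.40.
Claim 2 — £350: deductible met; 20% of £350 = £70. Cost to patient: £70. OOP to date £990.40.
Claim 3 — £217: deductible met; 20% of £217 = £43.40. Patient pays £43.40; OOP now £1033.80.
Claim 4 — £4431: deductible already satisfied, so patient's share is 20% × £4431 = £886.20. That would push OOP to £1920, over the £1200 cap, so patient pays £1200 − £1033.80 = £166.20.

£166.20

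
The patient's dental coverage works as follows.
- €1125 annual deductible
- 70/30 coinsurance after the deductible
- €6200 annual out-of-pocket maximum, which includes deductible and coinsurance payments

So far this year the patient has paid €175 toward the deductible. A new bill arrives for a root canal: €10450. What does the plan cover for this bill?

€175 of the €1125 deductible is already met, leaving €950.
The remaining €9500 (= €10450 − €950) moves to coinsurance.
30% of €9500 = €2850 falls to the patient.
So the patient owes €950 + €2850 = €3800 before any cap.
Year-to-date out-of-pocket becomes €175 + €3800 = €3975, still under the €6200 maximum, so no cap applies.
The plan picks up €10450 − €3800 = €6650.

€6650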